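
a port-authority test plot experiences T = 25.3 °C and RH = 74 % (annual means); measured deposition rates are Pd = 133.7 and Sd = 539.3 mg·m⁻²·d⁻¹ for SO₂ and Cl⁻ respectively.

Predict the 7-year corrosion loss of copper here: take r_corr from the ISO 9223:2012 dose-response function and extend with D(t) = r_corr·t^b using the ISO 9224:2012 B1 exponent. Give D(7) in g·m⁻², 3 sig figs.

copper: temperature factor f = -0.080·(15.3) = -1.2240
  Pd branch = 0.0053·Pd^0.26·e^(0.059·RH+f) = 0.4382 μm/a
  Sd branch = 0.01025·Sd^0.27·e^(0.036·RH+0.049·T) = 2.778 μm/a
  sum: 0.4382 + 2.778 → r_corr = 3.216 μm/a
ISO 9224: D(t) = r_corr · t^b with b = 0.667 (copper, B1)
  D(7) = 3.216 × 7^0.667 = 3.216 × 3.662 = 11.78 μm
  Mass loss = 11.78 μm × 8.96 g/cm³ = 105.5 g·m⁻²

D(7) = 106 g·m⁻²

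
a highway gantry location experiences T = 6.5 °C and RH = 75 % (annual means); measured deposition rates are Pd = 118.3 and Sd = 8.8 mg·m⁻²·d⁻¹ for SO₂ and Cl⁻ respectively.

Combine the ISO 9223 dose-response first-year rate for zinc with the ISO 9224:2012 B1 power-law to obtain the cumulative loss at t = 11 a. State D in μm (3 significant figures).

zinc: temperature factor f = +0.038·(-3.5) = -0.1330
  SO₂ term: 0.0129·118.3^0.44·exp(0.046·75-0.1330) = 2.906
  Cl⁻ term: 0.0175·8.8^0.57·exp(0.008·75+0.085·6.5) = 0.1914
  sum: 2.906 + 0.1914 → r_corr = 3.097 μm/a
Power-law: D(11) = r_corr · 11^0.813
  D(11) = 3.097 × 11^0.813 = 3.097 × 7.025 = 21.76 μm

D(11) = 21.8 μm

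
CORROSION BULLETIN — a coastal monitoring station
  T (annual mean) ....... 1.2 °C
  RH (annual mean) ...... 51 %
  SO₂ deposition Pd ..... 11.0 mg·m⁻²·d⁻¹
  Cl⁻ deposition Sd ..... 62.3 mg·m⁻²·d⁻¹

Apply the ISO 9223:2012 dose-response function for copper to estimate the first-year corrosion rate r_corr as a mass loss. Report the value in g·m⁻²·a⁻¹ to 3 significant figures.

copper: f(T) = +0.126·(T−10) [T≤10 °C] = -1.1088
  sulphur-dioxide contribution → 0.06611 μm/a
  chloride contribution → 0.208 μm/a
  ⇒ r_corr(copper) = 0.2741 μm/a
Convert to mass loss: 0.2741 μm/a × 8.96 g/cm³ = 2.456 g·m⁻²·a⁻¹

r_corr = 2.46 g·m⁻²·a⁻¹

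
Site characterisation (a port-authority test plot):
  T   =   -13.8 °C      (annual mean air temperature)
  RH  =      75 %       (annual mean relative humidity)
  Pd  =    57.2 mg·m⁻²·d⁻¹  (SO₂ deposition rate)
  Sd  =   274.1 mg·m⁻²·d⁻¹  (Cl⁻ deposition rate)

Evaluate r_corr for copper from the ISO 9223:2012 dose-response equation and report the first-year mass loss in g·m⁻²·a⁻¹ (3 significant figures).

copper: f(T) = +0.126·(T−10) [T≤10 °C] = -2.9988
  SO₂ term: 0.0053·57.2^0.26·exp(0.059·75-2.9988) = 0.06318
  Cl⁻ term: 0.01025·274.1^0.27·exp(0.036·75+0.049·-13.8) = 0.3531
  sum: 0.06318 + 0.3531 → r_corr = 0.4163 μm/a
Convert to mass loss: 0.4163 μm/a × 8.96 g/cm³ = 3.73 g·m⁻²·a⁻¹

r_corr = 3.73 g·m⁻²·a⁻¹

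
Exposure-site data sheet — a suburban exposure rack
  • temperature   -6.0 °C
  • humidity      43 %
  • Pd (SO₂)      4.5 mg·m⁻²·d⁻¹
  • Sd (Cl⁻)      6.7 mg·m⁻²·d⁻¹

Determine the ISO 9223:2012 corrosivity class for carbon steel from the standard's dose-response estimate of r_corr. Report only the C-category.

carbon steel: T≤10 °C ⇒ hinge +0.150·(-6.0−10) = -2.4000
  Pd branch = 1.77·Pd^0.52·e^(0.02·RH+f) = 0.8295 μm/a
  Cl⁻ term: 0.102·6.7^0.62·exp(0.033·43+0.04·-6.0) = 1.078
  r_corr = 0.8295 + 1.078 = 1.908 μm/a
Category bounds: 1.3…25 μm/a bracket r_corr ⇒ C2

C2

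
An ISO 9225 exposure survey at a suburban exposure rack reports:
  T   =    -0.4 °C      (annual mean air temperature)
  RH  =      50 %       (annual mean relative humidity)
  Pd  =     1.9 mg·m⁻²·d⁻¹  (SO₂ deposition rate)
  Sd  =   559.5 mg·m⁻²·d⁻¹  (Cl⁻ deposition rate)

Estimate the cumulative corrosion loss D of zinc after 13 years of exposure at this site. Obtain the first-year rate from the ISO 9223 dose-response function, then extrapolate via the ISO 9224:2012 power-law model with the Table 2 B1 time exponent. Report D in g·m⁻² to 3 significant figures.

zinc: temperature factor f = +0.038·(-10.4) = -0.3952
  SO₂ term: 0.0129·1.9^0.44·exp(0.046·50-0.3952) = 0.1149
  Cl⁻ term: 0.0175·559.5^0.57·exp(0.008·50+0.085·-0.4) = 0.9295
  sum: 0.1149 + 0.9295 → r_corr = 1.044 μm/a
ISO 9224: D(t) = r_corr · t^b with b = 0.813 (zinc, B1)
  D(13) = 1.044 × 13^0.813 = 1.044 × 8.047 = 8.404 μm
  Mass loss = 8.404 μm × 7.14 g/cm³ = 60.01 g·m⁻²

D(13) = 60.0 g·m⁻²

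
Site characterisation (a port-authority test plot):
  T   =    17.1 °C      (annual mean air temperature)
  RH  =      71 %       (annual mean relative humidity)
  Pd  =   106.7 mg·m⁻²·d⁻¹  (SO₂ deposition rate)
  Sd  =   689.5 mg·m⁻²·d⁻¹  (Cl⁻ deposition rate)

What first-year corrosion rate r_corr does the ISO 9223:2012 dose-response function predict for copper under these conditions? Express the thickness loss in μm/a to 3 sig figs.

copper: temperature factor f = -0.080·(7.1) = -0.5680
  Pd branch = 0.0053·Pd^0.26·e^(0.059·RH+f) = 0.6671 μm/a
  Sd branch = 0.01025·Sd^0.27·e^(0.036·RH+0.049·T) = 1.783 μm/a
  sum: 0.6671 + 1.783 → r_corr = 2.45 μm/a

r_corr = 2.45 μm/a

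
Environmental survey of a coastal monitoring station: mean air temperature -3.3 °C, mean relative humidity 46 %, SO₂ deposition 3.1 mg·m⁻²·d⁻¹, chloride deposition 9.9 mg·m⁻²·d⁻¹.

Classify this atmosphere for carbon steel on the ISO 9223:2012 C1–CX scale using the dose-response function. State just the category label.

carbon steel: temperature factor f = +0.150·(-13.3) = -1.9950
  SO₂ term: 1.77·3.1^0.52·exp(0.02·46-1.9950) = 1.088
  Cl⁻ term: 0.102·9.9^0.62·exp(0.033·46+0.04·-3.3) = 1.69
  sum: 1.088 + 1.69 → r_corr = 2.778 μm/a
2.78 μm/a falls in (1.3, 25] for carbon steel → category C2

C2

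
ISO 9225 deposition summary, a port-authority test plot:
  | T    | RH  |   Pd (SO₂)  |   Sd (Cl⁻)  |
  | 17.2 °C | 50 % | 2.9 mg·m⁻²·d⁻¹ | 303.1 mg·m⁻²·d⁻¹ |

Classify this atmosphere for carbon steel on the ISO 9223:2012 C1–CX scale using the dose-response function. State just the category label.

C3

carbon steel: temperature factor f = -0.054·(7.2) = -0.3888
  Pd branch = 1.77·Pd^0.52·e^(0.02·RH+f) = 5.674 μm/a
  Sd branch = 0.102·Sd^0.62·e^(0.033·RH+0.04·T) = 36.52 μm/a
  sum: 5.674 + 36.52 → r_corr = 42.2 μm/a
ISO 9223 Table 2 (carbon steel): 25 < 42.2 ≤ 50 μm/a ⇒ C3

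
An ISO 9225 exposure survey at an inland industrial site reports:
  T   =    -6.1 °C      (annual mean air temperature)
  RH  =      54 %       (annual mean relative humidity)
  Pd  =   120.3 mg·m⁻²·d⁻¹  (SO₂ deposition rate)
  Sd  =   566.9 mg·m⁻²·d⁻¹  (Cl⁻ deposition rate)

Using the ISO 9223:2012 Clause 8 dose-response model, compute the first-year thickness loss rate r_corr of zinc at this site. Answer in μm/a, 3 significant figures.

r_corr = 1.29 μm/a

zinc: f(T) = +0.038·(T−10) [T≤10 °C] = -0.6118
  Pd branch = 0.0129·Pd^0.44·e^(0.046·RH+f) = 0.6902 μm/a
  Sd branch = 0.0175·Sd^0.57·e^(0.008·RH+0.085·T) = 0.5956 μm/a
  sum: 0.6902 + 0.5956 → r_corr = 1.286 μm/a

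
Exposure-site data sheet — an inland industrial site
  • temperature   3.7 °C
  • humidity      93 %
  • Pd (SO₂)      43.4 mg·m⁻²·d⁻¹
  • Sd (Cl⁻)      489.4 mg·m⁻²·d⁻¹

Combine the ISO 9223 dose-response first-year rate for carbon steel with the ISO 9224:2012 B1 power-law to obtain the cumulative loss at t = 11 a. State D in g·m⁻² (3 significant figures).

D(11) = 4.12e+03 g·m⁻²

carbon steel: T≤10 °C ⇒ hinge +0.150·(3.7−10) = -0.9450
  Pd branch = 1.77·Pd^0.52·e^(0.02·RH+f) = 31.39 μm/a
  Sd branch = 0.102·Sd^0.62·e^(0.033·RH+0.04·T) = 118.4 μm/a
  r_corr = 31.39 + 118.4 = 149.8 μm/a
Long-term exponent b (ISO 9224 Table 2, B1) = 0.523
  D(11) = 149.8 × 11^0.523 = 149.8 × 3.505 = 524.9 μm
  Mass loss = 524.9 μm × 7.85 g/cm³ = 4121 g·m⁻²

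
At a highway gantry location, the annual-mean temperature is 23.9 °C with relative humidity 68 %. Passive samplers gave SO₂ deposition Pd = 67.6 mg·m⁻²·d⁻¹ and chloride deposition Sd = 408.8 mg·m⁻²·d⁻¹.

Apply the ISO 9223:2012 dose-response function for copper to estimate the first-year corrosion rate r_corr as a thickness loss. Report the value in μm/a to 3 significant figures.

copper: T>10 °C ⇒ hinge -0.080·(23.9−10) = -1.1120
  SO₂ term: 0.0053·67.6^0.26·exp(0.059·68-1.1120) = 0.2881
  Cl⁻ term: 0.01025·408.8^0.27·exp(0.036·68+0.049·23.9) = 1.939
  sum: 0.2881 + 1.939 → r_corr = 2.227 μm/a

r_corr = 2.23 μm/a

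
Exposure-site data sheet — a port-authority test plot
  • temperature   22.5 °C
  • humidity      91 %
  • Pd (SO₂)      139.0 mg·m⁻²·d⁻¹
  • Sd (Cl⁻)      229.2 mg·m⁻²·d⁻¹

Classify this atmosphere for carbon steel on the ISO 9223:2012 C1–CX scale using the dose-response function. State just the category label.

carbon steel: T>10 °C ⇒ hinge -0.054·(22.5−10) = -0.6750
  sulphur-dioxide contribution → 72.38 μm/a
  chloride contribution → 146.9 μm/a
  total first-year rate 219.3 μm/a
Category bounds: 200…700 μm/a bracket r_corr ⇒ CX

CX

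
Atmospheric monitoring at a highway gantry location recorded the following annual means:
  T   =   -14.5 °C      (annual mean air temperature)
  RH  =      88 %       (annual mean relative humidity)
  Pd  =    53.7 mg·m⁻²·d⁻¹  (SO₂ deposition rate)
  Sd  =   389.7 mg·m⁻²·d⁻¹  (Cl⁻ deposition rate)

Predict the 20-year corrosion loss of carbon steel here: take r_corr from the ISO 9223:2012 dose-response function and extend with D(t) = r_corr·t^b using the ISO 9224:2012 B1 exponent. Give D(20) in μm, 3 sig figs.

carbon steel: f(T) = +0.150·(T−10) [T≤10 °C] = -3.6750
  Pd branch = 1.77·Pd^0.52·e^(0.02·RH+f) = 2.07 μm/a
  Sd branch = 0.102·Sd^0.62·e^(0.033·RH+0.04·T) = 42.09 μm/a
  sum: 2.07 + 42.09 → r_corr = 44.16 μm/a
Long-term exponent b (ISO 9224 Table 2, B1) = 0.523
  D(20) = 44.16 × 20^0.523 = 44.16 × 4.791 = 211.6 μm

D(20) = 212 μm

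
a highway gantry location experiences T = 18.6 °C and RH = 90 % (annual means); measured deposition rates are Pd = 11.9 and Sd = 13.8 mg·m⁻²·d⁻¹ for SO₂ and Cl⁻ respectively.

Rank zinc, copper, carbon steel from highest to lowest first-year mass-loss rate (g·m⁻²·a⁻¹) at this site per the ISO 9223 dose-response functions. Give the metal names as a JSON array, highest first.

["carbon steel", "copper", "zinc"]

zinc: T>10 °C ⇒ hinge -0.071·(18.6−10) = -0.6106
  sulphur-dioxide contribution → 1.308 μm/a
  chloride contribution → 0.78 μm/a
  ⇒ r_corr(zinc) = 2.088 μm/a
  mass loss = 2.088 μm/a × 7.14 g/cm³ = 14.91 g·m⁻²·a⁻¹
copper: T>10 °C ⇒ hinge -0.080·(18.6−10) = -0.6880
  sulphur-dioxide contribution → 1.026 μm/a
  chloride contribution → 1.323 μm/a
  total first-year rate 2.349 μm/a
  mass loss = 2.349 μm/a × 8.96 g/cm³ = 21.04 g·m⁻²·a⁻¹
carbon steel: T>10 °C ⇒ hinge -0.054·(18.6−10) = -0.4644
  sulphur-dioxide contribution → 24.4 μm/a
  chloride contribution → 21.3 μm/a
  ⇒ r_corr(carbon steel) = 45.69 μm/a
  mass loss = 45.69 μm/a × 7.85 g/cm³ = 358.7 g·m⁻²·a⁻¹
Ordering by g·m⁻²·a⁻¹: carbon steel (359) > copper (21) > zinc (14.9)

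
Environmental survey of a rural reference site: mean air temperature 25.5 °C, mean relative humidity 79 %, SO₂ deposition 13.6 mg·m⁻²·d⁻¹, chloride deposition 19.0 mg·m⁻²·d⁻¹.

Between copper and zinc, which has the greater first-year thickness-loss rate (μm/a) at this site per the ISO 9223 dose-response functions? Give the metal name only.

copper: temperature factor f = -0.080·(15.5) = -1.2400
  Pd branch = 0.0053·Pd^0.26·e^(0.059·RH+f) = 0.3197 μm/a
  Cl⁻ term: 0.01025·19.0^0.27·exp(0.036·79+0.049·25.5) = 1.361
  sum: 0.3197 + 1.361 → r_corr = 1.68 μm/a
zinc: temperature factor f = -0.071·(15.5) = -1.1005
  SO₂ term: 0.0129·13.6^0.44·exp(0.046·79-1.1005) = 0.5124
  Sd branch = 0.0175·Sd^0.57·e^(0.008·RH+0.085·T) = 1.541 μm/a
  r_corr = 0.5124 + 1.541 = 2.053 μm/a
Ordering by μm/a: zinc (2.05) > copper (1.68)

zinc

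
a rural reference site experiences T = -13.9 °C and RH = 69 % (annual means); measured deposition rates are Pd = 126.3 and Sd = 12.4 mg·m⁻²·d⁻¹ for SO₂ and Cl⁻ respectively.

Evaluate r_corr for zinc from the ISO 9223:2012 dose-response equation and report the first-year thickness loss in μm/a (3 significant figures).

r_corr = 1.08 μm/a

zinc: temperature factor f = +0.038·(-23.9) = -0.9082
  Pd branch = 0.0129·Pd^0.44·e^(0.046·RH+f) = 1.045 μm/a
  Cl⁻ term: 0.0175·12.4^0.57·exp(0.008·69+0.085·-13.9) = 0.03917
  sum: 1.045 + 0.03917 → r_corr = 1.084 μm/a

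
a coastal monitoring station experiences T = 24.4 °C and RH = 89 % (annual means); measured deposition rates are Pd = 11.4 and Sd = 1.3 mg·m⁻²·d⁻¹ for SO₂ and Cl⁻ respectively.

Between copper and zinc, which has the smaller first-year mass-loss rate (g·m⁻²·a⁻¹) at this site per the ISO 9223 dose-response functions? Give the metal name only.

copper: T>10 °C ⇒ hinge -0.080·(24.4−10) = -1.1520
  SO₂ term: 0.0053·11.4^0.26·exp(0.059·89-1.1520) = 0.6015
  Cl⁻ term: 0.01025·1.3^0.27·exp(0.036·89+0.049·24.4) = 0.8958
  r_corr = 0.6015 + 0.8958 = 1.497 μm/a
  mass loss = 1.497 μm/a × 8.96 g/cm³ = 13.42 g·m⁻²·a⁻¹
zinc: temperature factor f = -0.071·(14.4) = -1.0224
  SO₂ term: 0.0129·11.4^0.44·exp(0.046·89-1.0224) = 0.8121
  Cl⁻ term: 0.0175·1.3^0.57·exp(0.008·89+0.085·24.4) = 0.3296
  sum: 0.8121 + 0.3296 → r_corr = 1.142 μm/a
  mass loss = 1.142 μm/a × 7.14 g/cm³ = 8.151 g·m⁻²·a⁻¹
Ordering by g·m⁻²·a⁻¹: copper (13.4) > zinc (8.15)

zinc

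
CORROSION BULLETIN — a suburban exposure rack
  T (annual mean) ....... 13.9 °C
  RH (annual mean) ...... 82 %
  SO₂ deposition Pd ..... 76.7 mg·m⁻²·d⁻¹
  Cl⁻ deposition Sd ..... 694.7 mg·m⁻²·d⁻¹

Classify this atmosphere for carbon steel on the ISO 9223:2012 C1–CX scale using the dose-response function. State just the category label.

carbon steel: temperature factor f = -0.054·(3.9) = -0.2106
  sulphur-dioxide contribution → 70.61 μm/a
  chloride contribution → 153.9 μm/a
  ⇒ r_corr(carbon steel) = 224.5 μm/a
224 μm/a falls in (200, 700] for carbon steel → category CX

CX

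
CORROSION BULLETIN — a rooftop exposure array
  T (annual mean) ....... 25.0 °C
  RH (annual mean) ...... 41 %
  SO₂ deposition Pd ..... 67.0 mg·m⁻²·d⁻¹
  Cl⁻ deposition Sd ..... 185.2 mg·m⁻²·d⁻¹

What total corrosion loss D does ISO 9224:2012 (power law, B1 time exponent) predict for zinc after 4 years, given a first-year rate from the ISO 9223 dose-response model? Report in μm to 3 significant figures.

D(4) = 12.9 μm

zinc: f(T) = -0.071·(T−10) [T>10 °C] = -1.0650
  sulphur-dioxide contribution → 0.1865 μm/a
  chloride contribution → 3.989 μm/a
  ⇒ r_corr(zinc) = 4.176 μm/a
Power-law: D(4) = r_corr · 4^0.813
  D(4) = 4.176 × 4^0.813 = 4.176 × 3.087 = 12.89 μm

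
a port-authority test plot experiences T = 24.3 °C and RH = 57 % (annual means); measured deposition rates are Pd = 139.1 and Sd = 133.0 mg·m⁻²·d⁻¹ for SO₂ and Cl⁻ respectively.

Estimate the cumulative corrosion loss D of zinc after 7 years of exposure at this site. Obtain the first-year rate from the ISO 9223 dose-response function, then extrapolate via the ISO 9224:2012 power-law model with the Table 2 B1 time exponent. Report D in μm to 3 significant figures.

D(7) = 20.0 μm

zinc: temperature factor f = -0.071·(14.3) = -1.0153
  Pd branch = 0.0129·Pd^0.44·e^(0.046·RH+f) = 0.5642 μm/a
  Sd branch = 0.0175·Sd^0.57·e^(0.008·RH+0.085·T) = 3.538 μm/a
  sum: 0.5642 + 3.538 → r_corr = 4.102 μm/a
Long-term exponent b (ISO 9224 Table 2, B1) = 0.813
  D(7) = 4.102 × 7^0.813 = 4.102 × 4.865 = 19.95 μm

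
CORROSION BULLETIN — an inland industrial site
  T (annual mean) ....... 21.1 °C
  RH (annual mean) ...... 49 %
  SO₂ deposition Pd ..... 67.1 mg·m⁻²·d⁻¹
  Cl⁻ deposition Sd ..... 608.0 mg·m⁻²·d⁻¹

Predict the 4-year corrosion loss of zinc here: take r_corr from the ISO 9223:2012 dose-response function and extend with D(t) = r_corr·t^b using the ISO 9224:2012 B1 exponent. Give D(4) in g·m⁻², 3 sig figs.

zinc: f(T) = -0.071·(T−10) [T>10 °C] = -0.7881
  Pd branch = 0.0129·Pd^0.44·e^(0.046·RH+f) = 0.3556 μm/a
  Sd branch = 0.0175·Sd^0.57·e^(0.008·RH+0.085·T) = 6.012 μm/a
  r_corr = 0.3556 + 6.012 = 6.368 μm/a
ISO 9224: D(t) = r_corr · t^b with b = 0.813 (zinc, B1)
  D(4) = 6.368 × 4^0.813 = 6.368 × 3.087 = 19.65 μm
  Mass loss = 19.65 μm × 7.14 g/cm³ = 140.3 g·m⁻²

D(4) = 140 g·m⁻²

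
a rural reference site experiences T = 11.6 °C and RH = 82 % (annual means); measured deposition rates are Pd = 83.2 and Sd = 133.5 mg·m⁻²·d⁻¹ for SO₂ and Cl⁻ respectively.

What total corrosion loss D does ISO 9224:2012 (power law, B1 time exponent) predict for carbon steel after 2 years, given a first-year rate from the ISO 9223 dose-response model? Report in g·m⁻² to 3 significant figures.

carbon steel: temperature factor f = -0.054·(1.6) = -0.0864
  Pd branch = 1.77·Pd^0.52·e^(0.02·RH+f) = 83.4 μm/a
  Sd branch = 0.102·Sd^0.62·e^(0.033·RH+0.04·T) = 50.48 μm/a
  r_corr = 83.4 + 50.48 = 133.9 μm/a
Power-law: D(2) = r_corr · 2^0.523
  D(2) = 133.9 × 2^0.523 = 133.9 × 1.437 = 192.4 μm
  Mass loss = 192.4 μm × 7.85 g/cm³ = 1510 g·m⁻²

D(2) = 1.51e+03 g·m⁻²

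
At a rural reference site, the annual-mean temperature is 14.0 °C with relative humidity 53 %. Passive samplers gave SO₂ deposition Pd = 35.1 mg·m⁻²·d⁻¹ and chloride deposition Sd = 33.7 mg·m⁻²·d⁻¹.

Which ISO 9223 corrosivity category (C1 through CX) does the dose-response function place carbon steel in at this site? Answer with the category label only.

carbon steel: f(T) = -0.054·(T−10) [T>10 °C] = -0.2160
  sulphur-dioxide contribution → 26.19 μm/a
  chloride contribution → 9.089 μm/a
  ⇒ r_corr(carbon steel) = 35.28 μm/a
35.3 μm/a falls in (25, 50] for carbon steel → category C3

C3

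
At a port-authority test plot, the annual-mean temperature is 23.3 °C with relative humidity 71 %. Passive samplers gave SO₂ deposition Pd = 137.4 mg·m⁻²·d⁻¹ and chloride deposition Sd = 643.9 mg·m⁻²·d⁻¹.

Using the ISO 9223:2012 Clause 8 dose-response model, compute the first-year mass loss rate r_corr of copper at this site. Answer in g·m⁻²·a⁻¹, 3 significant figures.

copper: temperature factor f = -0.080·(13.3) = -1.0640
  SO₂ term: 0.0053·137.4^0.26·exp(0.059·71-1.0640) = 0.4338
  Sd branch = 0.01025·Sd^0.27·e^(0.036·RH+0.049·T) = 2.371 μm/a
  r_corr = 0.4338 + 2.371 = 2.805 μm/a
Convert to mass loss: 2.805 μm/a × 8.96 g/cm³ = 25.13 g·m⁻²·a⁻¹

r_corr = 25.1 g·m⁻²·a⁻¹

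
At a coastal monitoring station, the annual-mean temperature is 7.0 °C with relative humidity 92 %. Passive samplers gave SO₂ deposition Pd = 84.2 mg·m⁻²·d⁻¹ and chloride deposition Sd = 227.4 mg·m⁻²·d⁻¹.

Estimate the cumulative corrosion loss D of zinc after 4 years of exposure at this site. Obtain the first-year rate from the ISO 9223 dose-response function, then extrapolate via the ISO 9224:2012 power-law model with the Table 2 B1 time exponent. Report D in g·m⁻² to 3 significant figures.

zinc: f(T) = +0.038·(T−10) [T≤10 °C] = -0.1140
  sulphur-dioxide contribution → 5.574 μm/a
  chloride contribution → 1.46 μm/a
  total first-year rate 7.034 μm/a
Long-term exponent b (ISO 9224 Table 2, B1) = 0.813
  D(4) = 7.034 × 4^0.813 = 7.034 × 3.087 = 21.71 μm
  Mass loss = 21.71 μm × 7.14 g/cm³ = 155 g·m⁻²

D(4) = 155 g·m⁻²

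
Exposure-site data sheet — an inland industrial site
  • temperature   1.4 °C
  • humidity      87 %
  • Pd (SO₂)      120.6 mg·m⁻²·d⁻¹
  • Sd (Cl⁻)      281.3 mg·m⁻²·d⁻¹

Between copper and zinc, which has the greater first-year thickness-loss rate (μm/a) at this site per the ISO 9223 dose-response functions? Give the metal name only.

copper: T≤10 °C ⇒ hinge +0.126·(1.4−10) = -1.0836
  SO₂ term: 0.0053·120.6^0.26·exp(0.059·87-1.0836) = 1.057
  Sd branch = 0.01025·Sd^0.27·e^(0.036·RH+0.049·T) = 1.153 μm/a
  sum: 1.057 + 1.153 → r_corr = 2.21 μm/a
zinc: f(T) = +0.038·(T−10) [T≤10 °C] = -0.3268
  SO₂ term: 0.0129·120.6^0.44·exp(0.046·87-0.3268) = 4.193
  Sd branch = 0.0175·Sd^0.57·e^(0.008·RH+0.085·T) = 0.984 μm/a
  r_corr = 4.193 + 0.984 = 5.177 μm/a
Ordering by μm/a: zinc (5.18) > copper (2.21)

zinc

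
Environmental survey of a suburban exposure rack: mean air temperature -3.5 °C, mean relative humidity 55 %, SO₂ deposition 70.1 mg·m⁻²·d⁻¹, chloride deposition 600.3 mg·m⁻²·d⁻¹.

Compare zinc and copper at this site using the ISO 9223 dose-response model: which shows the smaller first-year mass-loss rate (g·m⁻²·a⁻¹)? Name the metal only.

zinc: temperature factor f = +0.038·(-13.5) = -0.5130
  sulphur-dioxide contribution → 0.629 μm/a
  chloride contribution → 0.7737 μm/a
  total first-year rate 1.403 μm/a
  mass loss = 1.403 μm/a × 7.14 g/cm³ = 10.02 g·m⁻²·a⁻¹
copper: T≤10 °C ⇒ hinge +0.126·(-3.5−10) = -1.7010
  sulphur-dioxide contribution → 0.07494 μm/a
  chloride contribution → 0.3518 μm/a
  total first-year rate 0.4267 μm/a
  mass loss = 0.4267 μm/a × 8.96 g/cm³ = 3.824 g·m⁻²·a⁻¹
Ordering by g·m⁻²·a⁻¹: zinc (10) > copper (3.82)

copper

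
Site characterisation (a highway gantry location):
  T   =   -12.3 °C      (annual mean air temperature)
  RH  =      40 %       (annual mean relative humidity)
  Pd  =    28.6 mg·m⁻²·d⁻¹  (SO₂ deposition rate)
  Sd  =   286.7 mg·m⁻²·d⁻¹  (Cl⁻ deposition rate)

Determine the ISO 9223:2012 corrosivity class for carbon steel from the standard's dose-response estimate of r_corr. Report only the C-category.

carbon steel: temperature factor f = +0.150·(-22.3) = -3.3450
  Pd branch = 1.77·Pd^0.52·e^(0.02·RH+f) = 0.7943 μm/a
  Cl⁻ term: 0.102·286.7^0.62·exp(0.033·40+0.04·-12.3) = 7.795
  sum: 0.7943 + 7.795 → r_corr = 8.589 μm/a
8.59 μm/a falls in (1.3, 25] for carbon steel → category C2

C2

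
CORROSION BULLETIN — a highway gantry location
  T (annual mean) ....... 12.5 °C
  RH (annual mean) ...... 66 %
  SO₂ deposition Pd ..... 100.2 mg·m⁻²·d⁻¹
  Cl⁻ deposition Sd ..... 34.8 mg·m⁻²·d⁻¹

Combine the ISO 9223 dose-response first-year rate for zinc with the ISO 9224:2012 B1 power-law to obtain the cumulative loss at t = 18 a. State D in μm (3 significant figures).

D(18) = 24.7 μm

zinc: T>10 °C ⇒ hinge -0.071·(12.5−10) = -0.1775
  Pd branch = 0.0129·Pd^0.44·e^(0.046·RH+f) = 1.708 μm/a
  Cl⁻ term: 0.0175·34.8^0.57·exp(0.008·66+0.085·12.5) = 0.6494
  r_corr = 1.708 + 0.6494 = 2.357 μm/a
Long-term exponent b (ISO 9224 Table 2, B1) = 0.813
  D(18) = 2.357 × 18^0.813 = 2.357 × 10.48 = 24.71 μm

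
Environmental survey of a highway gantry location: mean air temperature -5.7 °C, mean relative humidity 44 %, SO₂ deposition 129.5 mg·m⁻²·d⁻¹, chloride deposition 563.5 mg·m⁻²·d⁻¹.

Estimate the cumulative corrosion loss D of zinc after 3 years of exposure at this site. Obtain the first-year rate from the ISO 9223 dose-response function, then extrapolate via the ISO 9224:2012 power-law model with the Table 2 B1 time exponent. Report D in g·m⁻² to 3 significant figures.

zinc: f(T) = +0.038·(T−10) [T≤10 °C] = -0.5966
  SO₂ term: 0.0129·129.5^0.44·exp(0.046·44-0.5966) = 0.457
  Sd branch = 0.0175·Sd^0.57·e^(0.008·RH+0.085·T) = 0.5669 μm/a
  sum: 0.457 + 0.5669 → r_corr = 1.024 μm/a
Power-law: D(3) = r_corr · 3^0.813
  D(3) = 1.024 × 3^0.813 = 1.024 × 2.443 = 2.501 μm
  Mass loss = 2.501 μm × 7.14 g/cm³ = 17.86 g·m⁻²

D(3) = 17.9 g·m⁻²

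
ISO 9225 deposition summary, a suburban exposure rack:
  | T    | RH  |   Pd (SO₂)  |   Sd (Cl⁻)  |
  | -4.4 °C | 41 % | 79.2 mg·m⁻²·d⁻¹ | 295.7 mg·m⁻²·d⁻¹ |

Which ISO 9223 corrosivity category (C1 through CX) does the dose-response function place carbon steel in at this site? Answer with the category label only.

C2

carbon steel: temperature factor f = +0.150·(-14.4) = -2.1600
  SO₂ term: 1.77·79.2^0.52·exp(0.02·41-2.1600) = 4.501
  Cl⁻ term: 0.102·295.7^0.62·exp(0.033·41+0.04·-4.4) = 11.26
  sum: 4.501 + 11.26 → r_corr = 15.77 μm/a
ISO 9223 Table 2 (carbon steel): 1.3 < 15.8 ≤ 25 μm/a ⇒ C2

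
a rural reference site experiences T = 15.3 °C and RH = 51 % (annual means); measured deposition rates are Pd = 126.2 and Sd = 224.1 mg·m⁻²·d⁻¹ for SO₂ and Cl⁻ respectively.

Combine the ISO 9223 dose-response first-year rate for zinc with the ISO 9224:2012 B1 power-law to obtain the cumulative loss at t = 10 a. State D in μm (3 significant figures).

zinc: temperature factor f = -0.071·(5.3) = -0.3763
  sulphur-dioxide contribution → 0.7771 μm/a
  chloride contribution → 2.112 μm/a
  total first-year rate 2.89 μm/a
Long-term exponent b (ISO 9224 Table 2, B1) = 0.813
  D(10) = 2.89 × 10^0.813 = 2.89 × 6.501 = 18.79 μm

D(10) = 18.8 μm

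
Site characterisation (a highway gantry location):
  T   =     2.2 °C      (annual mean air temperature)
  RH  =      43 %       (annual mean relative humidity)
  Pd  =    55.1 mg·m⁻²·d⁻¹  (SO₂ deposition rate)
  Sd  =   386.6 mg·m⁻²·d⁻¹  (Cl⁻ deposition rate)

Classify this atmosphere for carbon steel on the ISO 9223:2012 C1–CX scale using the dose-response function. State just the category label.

C3

carbon steel: temperature factor f = +0.150·(-7.8) = -1.1700
  SO₂ term: 1.77·55.1^0.52·exp(0.02·43-1.1700) = 10.44
  Cl⁻ term: 0.102·386.6^0.62·exp(0.033·43+0.04·2.2) = 18.5
  sum: 10.44 + 18.5 → r_corr = 28.94 μm/a
Category bounds: 25…50 μm/a bracket r_corr ⇒ C3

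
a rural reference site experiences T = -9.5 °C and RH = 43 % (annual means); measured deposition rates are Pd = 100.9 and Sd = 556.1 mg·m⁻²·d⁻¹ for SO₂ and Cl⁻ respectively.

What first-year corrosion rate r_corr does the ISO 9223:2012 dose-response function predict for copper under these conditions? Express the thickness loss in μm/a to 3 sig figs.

r_corr = 0.186 μm/a

copper: T≤10 °C ⇒ hinge +0.126·(-9.5−10) = -2.4570
  Pd branch = 0.0053·Pd^0.26·e^(0.059·RH+f) = 0.01906 μm/a
  Sd branch = 0.01025·Sd^0.27·e^(0.036·RH+0.049·T) = 0.1667 μm/a
  r_corr = 0.01906 + 0.1667 = 0.1858 μm/a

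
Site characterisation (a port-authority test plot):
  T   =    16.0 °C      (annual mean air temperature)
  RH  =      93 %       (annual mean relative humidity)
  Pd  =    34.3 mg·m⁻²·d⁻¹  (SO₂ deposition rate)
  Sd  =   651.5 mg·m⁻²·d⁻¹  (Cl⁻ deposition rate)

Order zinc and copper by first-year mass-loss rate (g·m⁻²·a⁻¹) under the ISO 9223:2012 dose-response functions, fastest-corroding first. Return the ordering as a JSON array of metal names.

zinc: temperature factor f = -0.071·(6.0) = -0.4260
  sulphur-dioxide contribution → 2.878 μm/a
  chloride contribution → 5.764 μm/a
  total first-year rate 8.642 μm/a
  mass loss = 8.642 μm/a × 7.14 g/cm³ = 61.7 g·m⁻²·a⁻¹
copper: temperature factor f = -0.080·(6.0) = -0.4800
  sulphur-dioxide contribution → 1.986 μm/a
  chloride contribution → 3.673 μm/a
  total first-year rate 5.659 μm/a
  mass loss = 5.659 μm/a × 8.96 g/cm³ = 50.7 g·m⁻²·a⁻¹
Ordering by g·m⁻²·a⁻¹: zinc (61.7) > copper (50.7)

["zinc", "copper"]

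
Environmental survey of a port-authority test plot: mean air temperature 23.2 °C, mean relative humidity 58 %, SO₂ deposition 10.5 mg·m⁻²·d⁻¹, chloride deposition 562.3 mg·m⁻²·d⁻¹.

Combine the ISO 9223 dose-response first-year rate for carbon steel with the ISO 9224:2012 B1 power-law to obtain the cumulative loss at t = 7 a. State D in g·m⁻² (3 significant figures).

carbon steel: f(T) = -0.054·(T−10) [T>10 °C] = -0.7128
  SO₂ term: 1.77·10.5^0.52·exp(0.02·58-0.7128) = 9.402
  Cl⁻ term: 0.102·562.3^0.62·exp(0.033·58+0.04·23.2) = 88.68
  r_corr = 9.402 + 88.68 = 98.09 μm/a
ISO 9224: D(t) = r_corr · t^b with b = 0.523 (carbon steel, B1)
  D(7) = 98.09 × 7^0.523 = 98.09 × 2.767 = 271.4 μm
  Mass loss = 271.4 μm × 7.85 g/cm³ = 2130 g·m⁻²

D(7) = 2.13e+03 g·m⁻²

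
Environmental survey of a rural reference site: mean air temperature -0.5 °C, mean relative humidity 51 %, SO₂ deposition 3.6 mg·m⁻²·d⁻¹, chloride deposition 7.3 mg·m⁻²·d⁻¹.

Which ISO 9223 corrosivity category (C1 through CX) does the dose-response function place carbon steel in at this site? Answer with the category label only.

carbon steel: f(T) = +0.150·(T−10) [T≤10 °C] = -1.5750
  Pd branch = 1.77·Pd^0.52·e^(0.02·RH+f) = 1.978 μm/a
  Sd branch = 0.102·Sd^0.62·e^(0.033·RH+0.04·T) = 1.845 μm/a
  sum: 1.978 + 1.845 → r_corr = 3.823 μm/a
Category bounds: 1.3…25 μm/a bracket r_corr ⇒ C2

C2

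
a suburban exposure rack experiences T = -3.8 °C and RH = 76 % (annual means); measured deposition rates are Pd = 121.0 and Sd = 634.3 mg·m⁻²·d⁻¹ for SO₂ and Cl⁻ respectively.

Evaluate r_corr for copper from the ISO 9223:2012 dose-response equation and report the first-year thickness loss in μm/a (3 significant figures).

r_corr = 1.04 μm/a

copper: T≤10 °C ⇒ hinge +0.126·(-3.8−10) = -1.7388
  SO₂ term: 0.0053·121.0^0.26·exp(0.059·76-1.7388) = 0.2871
  Cl⁻ term: 0.01025·634.3^0.27·exp(0.036·76+0.049·-3.8) = 0.7494
  r_corr = 0.2871 + 0.7494 = 1.036 μm/a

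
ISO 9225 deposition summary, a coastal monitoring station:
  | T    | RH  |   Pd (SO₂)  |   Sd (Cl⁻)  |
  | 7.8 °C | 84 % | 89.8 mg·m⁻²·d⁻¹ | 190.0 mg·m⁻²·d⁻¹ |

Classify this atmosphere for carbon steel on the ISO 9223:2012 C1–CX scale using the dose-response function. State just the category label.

carbon steel: T≤10 °C ⇒ hinge +0.150·(7.8−10) = -0.3300
  sulphur-dioxide contribution → 70.79 μm/a
  chloride contribution → 57.65 μm/a
  ⇒ r_corr(carbon steel) = 128.4 μm/a
Category bounds: 80…200 μm/a bracket r_corr ⇒ C5

C5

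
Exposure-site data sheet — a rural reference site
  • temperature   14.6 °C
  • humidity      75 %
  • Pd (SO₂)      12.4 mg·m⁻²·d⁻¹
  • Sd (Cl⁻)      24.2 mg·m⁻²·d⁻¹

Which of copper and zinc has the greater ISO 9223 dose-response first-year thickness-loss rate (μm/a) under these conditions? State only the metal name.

copper: T>10 °C ⇒ hinge -0.080·(14.6−10) = -0.3680
  SO₂ term: 0.0053·12.4^0.26·exp(0.059·75-0.3680) = 0.5895
  Sd branch = 0.01025·Sd^0.27·e^(0.036·RH+0.049·T) = 0.7373 μm/a
  sum: 0.5895 + 0.7373 → r_corr = 1.327 μm/a
zinc: f(T) = -0.071·(T−10) [T>10 °C] = -0.3266
  Pd branch = 0.0129·Pd^0.44·e^(0.046·RH+f) = 0.8875 μm/a
  Sd branch = 0.0175·Sd^0.57·e^(0.008·RH+0.085·T) = 0.6782 μm/a
  r_corr = 0.8875 + 0.6782 = 1.566 μm/a
Ordering by μm/a: zinc (1.57) > copper (1.33)

zinc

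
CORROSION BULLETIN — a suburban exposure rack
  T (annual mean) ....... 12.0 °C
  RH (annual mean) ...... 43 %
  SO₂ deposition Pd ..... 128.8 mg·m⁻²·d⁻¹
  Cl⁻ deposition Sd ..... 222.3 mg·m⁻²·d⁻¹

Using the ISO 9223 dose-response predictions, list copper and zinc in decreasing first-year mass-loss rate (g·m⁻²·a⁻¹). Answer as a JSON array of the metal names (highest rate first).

copper: T>10 °C ⇒ hinge -0.080·(12.0−10) = -0.1600
  SO₂ term: 0.0053·128.8^0.26·exp(0.059·43-0.1600) = 0.2019
  Sd branch = 0.01025·Sd^0.27·e^(0.036·RH+0.049·T) = 0.3733 μm/a
  r_corr = 0.2019 + 0.3733 = 0.5752 μm/a
  mass loss = 0.5752 μm/a × 8.96 g/cm³ = 5.154 g·m⁻²·a⁻¹
zinc: f(T) = -0.071·(T−10) [T>10 °C] = -0.1420
  Pd branch = 0.0129·Pd^0.44·e^(0.046·RH+f) = 0.686 μm/a
  Cl⁻ term: 0.0175·222.3^0.57·exp(0.008·43+0.085·12.0) = 1.49
  sum: 0.686 + 1.49 → r_corr = 2.176 μm/a
  mass loss = 2.176 μm/a × 7.14 g/cm³ = 15.54 g·m⁻²·a⁻¹
Ordering by g·m⁻²·a⁻¹: zinc (15.5) > copper (5.15)

["zinc", "copper"]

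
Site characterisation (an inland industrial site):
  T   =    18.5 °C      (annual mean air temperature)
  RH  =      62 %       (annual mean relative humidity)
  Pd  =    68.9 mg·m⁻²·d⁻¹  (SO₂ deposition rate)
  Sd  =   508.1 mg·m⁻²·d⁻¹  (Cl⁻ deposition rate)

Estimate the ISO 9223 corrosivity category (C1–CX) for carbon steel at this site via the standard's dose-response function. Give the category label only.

C5

carbon steel: f(T) = -0.054·(T−10) [T>10 °C] = -0.4590
  SO₂ term: 1.77·68.9^0.52·exp(0.02·62-0.4590) = 34.92
  Sd branch = 0.102·Sd^0.62·e^(0.033·RH+0.04·T) = 78.75 μm/a
  sum: 34.92 + 78.75 → r_corr = 113.7 μm/a
Category bounds: 80…200 μm/a bracket r_corr ⇒ C5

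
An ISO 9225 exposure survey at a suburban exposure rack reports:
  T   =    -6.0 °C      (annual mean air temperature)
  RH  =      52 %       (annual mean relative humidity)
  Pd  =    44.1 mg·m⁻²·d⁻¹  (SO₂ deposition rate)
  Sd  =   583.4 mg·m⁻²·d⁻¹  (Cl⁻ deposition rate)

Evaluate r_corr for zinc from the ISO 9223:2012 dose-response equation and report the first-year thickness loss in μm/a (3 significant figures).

zinc: T≤10 °C ⇒ hinge +0.038·(-6.0−10) = -0.6080
  sulphur-dioxide contribution → 0.4064 μm/a
  chloride contribution → 0.6009 μm/a
  ⇒ r_corr(zinc) = 1.007 μm/a

r_corr = 1.01 μm/a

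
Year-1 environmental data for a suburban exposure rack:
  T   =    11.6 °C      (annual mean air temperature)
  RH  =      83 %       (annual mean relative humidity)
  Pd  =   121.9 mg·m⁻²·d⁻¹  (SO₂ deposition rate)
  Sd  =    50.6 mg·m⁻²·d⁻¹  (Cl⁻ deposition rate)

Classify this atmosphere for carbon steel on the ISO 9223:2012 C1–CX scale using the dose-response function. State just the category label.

C5

carbon steel: temperature factor f = -0.054·(1.6) = -0.0864
  SO₂ term: 1.77·121.9^0.52·exp(0.02·83-0.0864) = 103.8
  Sd branch = 0.102·Sd^0.62·e^(0.033·RH+0.04·T) = 28.59 μm/a
  r_corr = 103.8 + 28.59 = 132.4 μm/a
132 μm/a falls in (80, 200] for carbon steel → category C5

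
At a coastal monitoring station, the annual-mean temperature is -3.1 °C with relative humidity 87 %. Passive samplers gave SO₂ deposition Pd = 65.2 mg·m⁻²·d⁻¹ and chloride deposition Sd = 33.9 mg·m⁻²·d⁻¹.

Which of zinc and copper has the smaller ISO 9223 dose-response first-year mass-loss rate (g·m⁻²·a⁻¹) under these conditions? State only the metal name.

copper

zinc: f(T) = +0.038·(T−10) [T≤10 °C] = -0.4978
  Pd branch = 0.0129·Pd^0.44·e^(0.046·RH+f) = 2.696 μm/a
  Cl⁻ term: 0.0175·33.9^0.57·exp(0.008·87+0.085·-3.1) = 0.2009
  r_corr = 2.696 + 0.2009 = 2.897 μm/a
  mass loss = 2.897 μm/a × 7.14 g/cm³ = 20.68 g·m⁻²·a⁻¹
copper: T≤10 °C ⇒ hinge +0.126·(-3.1−10) = -1.6506
  Pd branch = 0.0053·Pd^0.26·e^(0.059·RH+f) = 0.5109 μm/a
  Cl⁻ term: 0.01025·33.9^0.27·exp(0.036·87+0.049·-3.1) = 0.5225
  sum: 0.5109 + 0.5225 → r_corr = 1.033 μm/a
  mass loss = 1.033 μm/a × 8.96 g/cm³ = 9.26 g·m⁻²·a⁻¹
Ordering by g·m⁻²·a⁻¹: zinc (20.7) > copper (9.26)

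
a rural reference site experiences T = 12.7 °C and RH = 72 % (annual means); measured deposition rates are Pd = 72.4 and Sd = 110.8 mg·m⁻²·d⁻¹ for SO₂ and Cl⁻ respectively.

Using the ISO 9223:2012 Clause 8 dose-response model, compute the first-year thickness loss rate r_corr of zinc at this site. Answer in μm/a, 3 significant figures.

zinc: f(T) = -0.071·(T−10) [T>10 °C] = -0.1917
  sulphur-dioxide contribution → 1.923 μm/a
  chloride contribution → 1.341 μm/a
  ⇒ r_corr(zinc) = 3.264 μm/a

r_corr = 3.26 μm/a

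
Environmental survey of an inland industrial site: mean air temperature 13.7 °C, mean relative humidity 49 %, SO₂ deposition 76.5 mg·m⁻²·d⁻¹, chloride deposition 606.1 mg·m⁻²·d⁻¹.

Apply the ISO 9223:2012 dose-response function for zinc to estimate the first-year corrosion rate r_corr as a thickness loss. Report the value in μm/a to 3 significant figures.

zinc: f(T) = -0.071·(T−10) [T>10 °C] = -0.2627
  SO₂ term: 0.0129·76.5^0.44·exp(0.046·49-0.2627) = 0.6371
  Sd branch = 0.0175·Sd^0.57·e^(0.008·RH+0.085·T) = 3.199 μm/a
  r_corr = 0.6371 + 3.199 = 3.836 μm/a

r_corr = 3.84 μm/a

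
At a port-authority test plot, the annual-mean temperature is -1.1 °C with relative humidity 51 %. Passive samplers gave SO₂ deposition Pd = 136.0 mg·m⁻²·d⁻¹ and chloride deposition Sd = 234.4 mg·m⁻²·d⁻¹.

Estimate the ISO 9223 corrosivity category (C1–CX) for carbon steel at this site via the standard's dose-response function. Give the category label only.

carbon steel: T≤10 °C ⇒ hinge +0.150·(-1.1−10) = -1.6650
  Pd branch = 1.77·Pd^0.52·e^(0.02·RH+f) = 11.95 μm/a
  Sd branch = 0.102·Sd^0.62·e^(0.033·RH+0.04·T) = 15.48 μm/a
  sum: 11.95 + 15.48 → r_corr = 27.43 μm/a
27.4 μm/a falls in (25, 50] for carbon steel → category C3

C3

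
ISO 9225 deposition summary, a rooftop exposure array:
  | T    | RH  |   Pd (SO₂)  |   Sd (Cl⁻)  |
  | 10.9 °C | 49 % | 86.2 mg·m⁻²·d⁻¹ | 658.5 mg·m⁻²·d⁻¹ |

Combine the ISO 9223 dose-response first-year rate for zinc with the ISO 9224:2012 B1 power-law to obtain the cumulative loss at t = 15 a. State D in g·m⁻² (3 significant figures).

D(15) = 224 g·m⁻²

zinc: T>10 °C ⇒ hinge -0.071·(10.9−10) = -0.0639
  sulphur-dioxide contribution → 0.8191 μm/a
  chloride contribution → 2.644 μm/a
  ⇒ r_corr(zinc) = 3.463 μm/a
Power-law: D(15) = r_corr · 15^0.813
  D(15) = 3.463 × 15^0.813 = 3.463 × 9.04 = 31.3 μm
  Mass loss = 31.3 μm × 7.14 g/cm³ = 223.5 g·m⁻²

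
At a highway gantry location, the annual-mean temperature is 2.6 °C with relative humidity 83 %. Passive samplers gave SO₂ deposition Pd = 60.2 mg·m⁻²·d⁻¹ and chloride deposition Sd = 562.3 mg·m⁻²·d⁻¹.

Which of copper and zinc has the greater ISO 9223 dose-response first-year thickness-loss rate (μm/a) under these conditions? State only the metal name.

zinc

copper: temperature factor f = +0.126·(-7.4) = -0.9324
  sulphur-dioxide contribution → 0.8105 μm/a
  chloride contribution → 1.277 μm/a
  ⇒ r_corr(copper) = 2.088 μm/a
zinc: T≤10 °C ⇒ hinge +0.038·(2.6−10) = -0.2812
  sulphur-dioxide contribution → 2.689 μm/a
  chloride contribution → 1.566 μm/a
  total first-year rate 4.255 μm/a
Ordering by μm/a: zinc (4.26) > copper (2.09)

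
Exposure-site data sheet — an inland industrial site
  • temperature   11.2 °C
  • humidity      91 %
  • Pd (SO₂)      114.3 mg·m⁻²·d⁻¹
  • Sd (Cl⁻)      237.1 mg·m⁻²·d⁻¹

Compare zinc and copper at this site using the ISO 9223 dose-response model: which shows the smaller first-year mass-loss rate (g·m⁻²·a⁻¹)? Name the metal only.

zinc: T>10 °C ⇒ hinge -0.071·(11.2−10) = -0.0852
  Pd branch = 0.0129·Pd^0.44·e^(0.046·RH+f) = 6.267 μm/a
  Cl⁻ term: 0.0175·237.1^0.57·exp(0.008·91+0.085·11.2) = 2.12
  sum: 6.267 + 2.12 → r_corr = 8.387 μm/a
  mass loss = 8.387 μm/a × 7.14 g/cm³ = 59.89 g·m⁻²·a⁻¹
copper: temperature factor f = -0.080·(1.2) = -0.0960
  Pd branch = 0.0053·Pd^0.26·e^(0.059·RH+f) = 3.543 μm/a
  Cl⁻ term: 0.01025·237.1^0.27·exp(0.036·91+0.049·11.2) = 2.056
  sum: 3.543 + 2.056 → r_corr = 5.599 μm/a
  mass loss = 5.599 μm/a × 8.96 g/cm³ = 50.17 g·m⁻²·a⁻¹
Ordering by g·m⁻²·a⁻¹: zinc (59.9) > copper (50.2)

copper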